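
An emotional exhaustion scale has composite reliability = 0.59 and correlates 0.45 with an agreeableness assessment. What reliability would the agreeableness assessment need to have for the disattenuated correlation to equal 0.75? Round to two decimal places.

r_true = r_obs / √(r_xx · r_yy) ⇒ 0.75 = 0.45 / √(0.59 · r_yy).
√(0.59 · r_yy) = 0.45 / 0.75 = 0.6000; 0.59 · r_yy = 0.3600; r_yy = 0.3600 / 0.59 ≈ 0.61.

0.61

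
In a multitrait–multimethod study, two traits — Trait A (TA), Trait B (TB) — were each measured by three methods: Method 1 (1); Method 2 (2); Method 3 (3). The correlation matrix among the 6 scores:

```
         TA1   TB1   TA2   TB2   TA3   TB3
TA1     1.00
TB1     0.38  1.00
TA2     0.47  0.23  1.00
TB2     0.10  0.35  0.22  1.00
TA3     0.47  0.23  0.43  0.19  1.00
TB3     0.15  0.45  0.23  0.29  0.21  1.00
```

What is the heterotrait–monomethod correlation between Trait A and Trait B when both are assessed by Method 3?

0.21

Different traits, same method: r(TA3, TB3) = 0.21.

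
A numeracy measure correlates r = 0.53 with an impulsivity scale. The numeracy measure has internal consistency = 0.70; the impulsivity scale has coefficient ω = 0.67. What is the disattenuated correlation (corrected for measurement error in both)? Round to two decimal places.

0.77

r_true = r_obs / √(r_xx · r_yy) = 0.53 / √(0.70 × 0.67) = 0.53 / √0.4690 = 0.53 / 0.6848 ≈ 0.77.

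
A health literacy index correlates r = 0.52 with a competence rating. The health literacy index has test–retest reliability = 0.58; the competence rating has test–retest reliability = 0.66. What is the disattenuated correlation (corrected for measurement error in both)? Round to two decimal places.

r_true = r_obs / √(r_xx · r_yy) = 0.52 / √(0.58 × 0.66) = 0.52 / √0.3828 = 0.52 / 0.6187 ≈ 0.84.

0.84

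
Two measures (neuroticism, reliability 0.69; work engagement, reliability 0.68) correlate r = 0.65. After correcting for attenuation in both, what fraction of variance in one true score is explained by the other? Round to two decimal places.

0.90

Disattenuated r = 0.65 / √(0.69 × 0.68) = 0.65 / 0.6850 = 0.9489.
Shared true-score variance = 0.9489² = 0.9004 ≈ 0.90.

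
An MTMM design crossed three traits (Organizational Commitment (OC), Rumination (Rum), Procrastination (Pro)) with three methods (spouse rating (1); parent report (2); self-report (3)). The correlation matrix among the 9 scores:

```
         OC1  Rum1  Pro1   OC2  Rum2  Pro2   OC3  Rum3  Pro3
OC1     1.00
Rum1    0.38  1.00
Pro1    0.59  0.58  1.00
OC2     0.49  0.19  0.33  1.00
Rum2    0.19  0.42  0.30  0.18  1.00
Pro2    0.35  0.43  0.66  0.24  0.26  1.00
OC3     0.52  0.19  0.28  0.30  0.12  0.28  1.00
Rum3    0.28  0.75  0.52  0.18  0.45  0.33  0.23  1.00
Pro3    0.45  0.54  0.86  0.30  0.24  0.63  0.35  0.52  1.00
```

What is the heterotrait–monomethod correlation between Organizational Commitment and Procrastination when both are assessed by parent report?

Different traits, same method: r(OC2, Pro2) = 0.24.

0.24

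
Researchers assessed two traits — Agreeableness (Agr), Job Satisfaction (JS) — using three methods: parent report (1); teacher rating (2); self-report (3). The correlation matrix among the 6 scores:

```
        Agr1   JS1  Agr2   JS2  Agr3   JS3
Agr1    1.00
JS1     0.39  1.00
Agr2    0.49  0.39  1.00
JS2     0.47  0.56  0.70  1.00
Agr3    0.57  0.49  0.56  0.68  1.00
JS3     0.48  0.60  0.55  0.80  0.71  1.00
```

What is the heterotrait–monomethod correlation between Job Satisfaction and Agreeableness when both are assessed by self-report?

Different traits, same method: r(JS3, Agr3) = 0.71.

0.71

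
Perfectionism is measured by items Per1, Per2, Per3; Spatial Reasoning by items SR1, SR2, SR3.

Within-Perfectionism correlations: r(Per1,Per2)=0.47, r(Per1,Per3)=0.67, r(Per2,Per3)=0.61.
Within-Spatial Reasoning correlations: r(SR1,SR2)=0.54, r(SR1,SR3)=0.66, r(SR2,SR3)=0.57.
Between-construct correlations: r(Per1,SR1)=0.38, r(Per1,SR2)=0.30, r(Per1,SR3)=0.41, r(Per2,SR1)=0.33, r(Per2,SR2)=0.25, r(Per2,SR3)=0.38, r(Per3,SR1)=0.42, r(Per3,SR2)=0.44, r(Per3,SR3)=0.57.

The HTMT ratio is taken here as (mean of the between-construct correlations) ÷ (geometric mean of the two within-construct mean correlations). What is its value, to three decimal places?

0.659

Mean between = 3.48/9 = 0.3867.
Mean within-Per = 1.75/3 = 0.5833; mean within-SR = 1.77/3 = 0.5900.
Geometric mean = √(0.5833 × 0.5900) = 0.5866.
HTMT = 0.3867 / 0.5866 = 0.659.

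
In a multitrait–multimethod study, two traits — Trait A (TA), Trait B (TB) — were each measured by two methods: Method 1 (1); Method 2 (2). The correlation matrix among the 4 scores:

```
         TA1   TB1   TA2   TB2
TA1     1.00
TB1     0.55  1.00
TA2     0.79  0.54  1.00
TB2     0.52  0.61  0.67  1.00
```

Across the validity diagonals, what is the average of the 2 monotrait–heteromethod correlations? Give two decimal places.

0.70

Convergent values: 0.79, 0.61; mean = 1.40/2 = 0.70.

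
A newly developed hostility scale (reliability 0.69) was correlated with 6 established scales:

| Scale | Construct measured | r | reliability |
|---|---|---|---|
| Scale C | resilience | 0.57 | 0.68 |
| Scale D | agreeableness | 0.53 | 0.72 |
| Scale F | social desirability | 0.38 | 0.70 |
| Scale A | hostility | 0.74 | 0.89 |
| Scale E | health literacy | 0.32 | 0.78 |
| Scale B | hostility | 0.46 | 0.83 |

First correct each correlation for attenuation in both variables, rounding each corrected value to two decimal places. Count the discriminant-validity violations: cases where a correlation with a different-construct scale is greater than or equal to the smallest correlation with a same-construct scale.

2

Disattenuated r (r / √(r_scale · r_new)):
  Scale C (disc): 0.57 / √(0.68·0.69) = 0.83
  Scale D (disc): 0.53 / √(0.72·0.69) = 0.75
  Scale F (disc): 0.38 / √(0.70·0.69) = 0.55
  Scale A (conv): 0.74 / √(0.89·0.69) = 0.94
  Scale E (disc): 0.32 / √(0.78·0.69) = 0.44
  Scale B (conv): 0.46 / √(0.83·0.69) = 0.61
Smallest convergent = 0.61. Discriminant values: 0.83, 0.75, 0.55, 0.44; count ≥ 0.61 → 2.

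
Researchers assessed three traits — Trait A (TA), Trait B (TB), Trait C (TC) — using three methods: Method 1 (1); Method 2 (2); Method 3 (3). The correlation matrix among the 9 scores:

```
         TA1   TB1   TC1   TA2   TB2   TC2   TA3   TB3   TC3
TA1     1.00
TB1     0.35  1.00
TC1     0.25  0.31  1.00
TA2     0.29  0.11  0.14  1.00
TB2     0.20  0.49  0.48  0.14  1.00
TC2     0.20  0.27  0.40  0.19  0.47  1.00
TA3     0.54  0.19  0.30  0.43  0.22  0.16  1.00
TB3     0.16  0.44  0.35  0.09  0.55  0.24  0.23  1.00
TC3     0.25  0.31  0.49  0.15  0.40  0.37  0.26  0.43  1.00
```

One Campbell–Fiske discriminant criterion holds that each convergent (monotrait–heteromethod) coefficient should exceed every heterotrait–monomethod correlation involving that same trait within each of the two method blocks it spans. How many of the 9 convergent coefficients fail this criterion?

Convergent coefficients and their comparison sets:
TA (methods 1·2): 0.29 vs {0.35, 0.14, 0.25, 0.19} → fail.
TA (methods 1·3): 0.54 vs {0.35, 0.23, 0.25, 0.26} → pass.
TA (methods 2·3): 0.43 vs {0.14, 0.23, 0.19, 0.26} → pass.
TB (methods 1·2): 0.49 vs {0.35, 0.14, 0.31, 0.47} → pass.
TB (methods 1·3): 0.44 vs {0.35, 0.23, 0.31, 0.43} → pass.
TB (methods 2·3): 0.55 vs {0.14, 0.23, 0.47, 0.43} → pass.
TC (methods 1·2): 0.40 vs {0.25, 0.19, 0.31, 0.47} → fail.
TC (methods 1·3): 0.49 vs {0.25, 0.26, 0.31, 0.43} → pass.
TC (methods 2·3): 0.37 vs {0.19, 0.26, 0.47, 0.43} → fail.
3 of 9 fail.

3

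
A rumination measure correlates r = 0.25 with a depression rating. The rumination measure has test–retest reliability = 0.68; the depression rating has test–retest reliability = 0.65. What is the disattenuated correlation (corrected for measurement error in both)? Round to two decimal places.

r_true = r_obs / √(r_xx · r_yy) = 0.25 / √(0.68 × 0.65) = 0.25 / √0.4420 = 0.25 / 0.6648 ≈ 0.38.

0.38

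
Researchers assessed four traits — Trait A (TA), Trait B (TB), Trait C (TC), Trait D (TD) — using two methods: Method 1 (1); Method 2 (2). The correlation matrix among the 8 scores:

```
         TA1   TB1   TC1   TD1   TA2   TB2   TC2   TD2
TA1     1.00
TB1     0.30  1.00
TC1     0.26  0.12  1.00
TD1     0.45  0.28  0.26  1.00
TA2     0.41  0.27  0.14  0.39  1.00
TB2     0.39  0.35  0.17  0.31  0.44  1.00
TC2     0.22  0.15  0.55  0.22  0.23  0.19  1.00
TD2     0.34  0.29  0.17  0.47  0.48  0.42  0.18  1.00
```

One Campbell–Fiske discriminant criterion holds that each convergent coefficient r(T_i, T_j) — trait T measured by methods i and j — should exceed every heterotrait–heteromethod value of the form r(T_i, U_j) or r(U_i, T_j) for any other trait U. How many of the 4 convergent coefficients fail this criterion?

Convergent coefficients and their comparison sets:
TA (methods 1·2): 0.41 vs {0.39, 0.27, 0.22, 0.14, 0.34, 0.39} → pass.
TB (methods 1·2): 0.35 vs {0.27, 0.39, 0.15, 0.17, 0.29, 0.31} → fail.
TC (methods 1·2): 0.55 vs {0.14, 0.22, 0.17, 0.15, 0.17, 0.22} → pass.
TD (methods 1·2): 0.47 vs {0.39, 0.34, 0.31, 0.29, 0.22, 0.17} → pass.
1 of 4 fail.

1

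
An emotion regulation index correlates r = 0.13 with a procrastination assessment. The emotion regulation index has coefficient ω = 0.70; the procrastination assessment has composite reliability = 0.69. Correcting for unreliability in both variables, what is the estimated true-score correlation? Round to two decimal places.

r_true = r_obs / √(r_xx · r_yy) = 0.13 / √(0.70 × 0.69) = 0.13 / √0.4830 = 0.13 / 0.6950 ≈ 0.19.

0.19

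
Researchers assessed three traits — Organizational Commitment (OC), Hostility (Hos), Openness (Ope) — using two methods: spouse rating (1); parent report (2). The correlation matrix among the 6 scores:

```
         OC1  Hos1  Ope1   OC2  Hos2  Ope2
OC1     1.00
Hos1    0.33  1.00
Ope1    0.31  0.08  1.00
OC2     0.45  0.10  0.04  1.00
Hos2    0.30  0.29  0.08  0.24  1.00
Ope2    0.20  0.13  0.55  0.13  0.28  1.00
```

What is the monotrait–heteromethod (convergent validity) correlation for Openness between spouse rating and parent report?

Same trait (Ope), different methods: r(Ope1, Ope2) = 0.55.

0.55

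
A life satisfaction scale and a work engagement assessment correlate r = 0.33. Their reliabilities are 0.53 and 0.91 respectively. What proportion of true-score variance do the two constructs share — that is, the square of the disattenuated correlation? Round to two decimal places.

0.23

Disattenuated r = 0.33 / √(0.53 × 0.91) = 0.33 / 0.6945 = 0.4752.
Shared true-score variance = 0.4752² = 0.2258 ≈ 0.23.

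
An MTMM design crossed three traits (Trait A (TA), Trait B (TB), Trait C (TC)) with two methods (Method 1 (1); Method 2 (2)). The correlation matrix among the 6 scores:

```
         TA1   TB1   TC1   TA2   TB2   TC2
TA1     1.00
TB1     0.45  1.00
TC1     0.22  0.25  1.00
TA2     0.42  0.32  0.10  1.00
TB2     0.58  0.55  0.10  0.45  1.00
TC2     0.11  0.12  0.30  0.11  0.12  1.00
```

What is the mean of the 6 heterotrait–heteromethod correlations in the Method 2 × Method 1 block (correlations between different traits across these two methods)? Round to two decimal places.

0.22

HTHM values (method 2 × method 1): 0.32, 0.10, 0.58, 0.10, 0.11, 0.12; mean = 1.33/6 = 0.22.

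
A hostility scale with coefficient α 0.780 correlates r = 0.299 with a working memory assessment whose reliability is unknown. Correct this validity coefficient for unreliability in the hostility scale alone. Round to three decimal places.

0.339

Single correction: r_c = r_obs / √r_xx = 0.299 / √0.780 = 0.299 / 0.8832 ≈ 0.339.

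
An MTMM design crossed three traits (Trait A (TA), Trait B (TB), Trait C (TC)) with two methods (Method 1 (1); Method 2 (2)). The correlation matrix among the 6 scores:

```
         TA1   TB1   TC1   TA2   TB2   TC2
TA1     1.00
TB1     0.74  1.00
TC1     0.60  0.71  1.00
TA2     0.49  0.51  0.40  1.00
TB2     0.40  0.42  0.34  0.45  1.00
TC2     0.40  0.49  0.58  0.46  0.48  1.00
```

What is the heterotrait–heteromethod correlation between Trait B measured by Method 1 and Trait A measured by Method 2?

Different traits and methods: r(TB1, TA2) = 0.51.

0.51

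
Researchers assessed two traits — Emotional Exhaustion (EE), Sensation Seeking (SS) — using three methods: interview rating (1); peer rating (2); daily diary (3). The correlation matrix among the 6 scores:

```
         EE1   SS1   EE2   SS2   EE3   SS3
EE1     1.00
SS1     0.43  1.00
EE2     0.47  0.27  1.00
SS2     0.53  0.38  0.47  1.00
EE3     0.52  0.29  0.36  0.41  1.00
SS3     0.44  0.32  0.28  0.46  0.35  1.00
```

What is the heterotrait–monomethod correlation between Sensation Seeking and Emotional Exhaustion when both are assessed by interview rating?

Different traits, same method: r(SS1, EE1) = 0.43.

0.43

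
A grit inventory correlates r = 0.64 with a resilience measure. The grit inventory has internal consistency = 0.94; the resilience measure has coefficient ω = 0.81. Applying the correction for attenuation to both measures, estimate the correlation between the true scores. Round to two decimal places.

r_true = r_obs / √(r_xx · r_yy) = 0.64 / √(0.94 × 0.81) = 0.64 / √0.7614 = 0.64 / 0.8726 ≈ 0.73.

0.73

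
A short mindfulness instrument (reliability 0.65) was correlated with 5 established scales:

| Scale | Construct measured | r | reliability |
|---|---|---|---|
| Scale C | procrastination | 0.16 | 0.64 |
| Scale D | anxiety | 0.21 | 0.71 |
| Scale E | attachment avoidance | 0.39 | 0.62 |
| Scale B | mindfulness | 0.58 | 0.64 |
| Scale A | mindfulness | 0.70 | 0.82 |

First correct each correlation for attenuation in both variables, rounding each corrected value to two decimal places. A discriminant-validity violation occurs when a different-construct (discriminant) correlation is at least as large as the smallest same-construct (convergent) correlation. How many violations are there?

Disattenuated r (r / √(r_scale · r_new)):
  Scale C (disc): 0.16 / √(0.64·0.65) = 0.25
  Scale D (disc): 0.21 / √(0.71·0.65) = 0.31
  Scale E (disc): 0.39 / √(0.62·0.65) = 0.61
  Scale B (conv): 0.58 / √(0.64·0.65) = 0.90
  Scale A (conv): 0.70 / √(0.82·0.65) = 0.96
Smallest convergent = 0.90. Discriminant values: 0.25, 0.31, 0.61; count ≥ 0.90 → 0.

0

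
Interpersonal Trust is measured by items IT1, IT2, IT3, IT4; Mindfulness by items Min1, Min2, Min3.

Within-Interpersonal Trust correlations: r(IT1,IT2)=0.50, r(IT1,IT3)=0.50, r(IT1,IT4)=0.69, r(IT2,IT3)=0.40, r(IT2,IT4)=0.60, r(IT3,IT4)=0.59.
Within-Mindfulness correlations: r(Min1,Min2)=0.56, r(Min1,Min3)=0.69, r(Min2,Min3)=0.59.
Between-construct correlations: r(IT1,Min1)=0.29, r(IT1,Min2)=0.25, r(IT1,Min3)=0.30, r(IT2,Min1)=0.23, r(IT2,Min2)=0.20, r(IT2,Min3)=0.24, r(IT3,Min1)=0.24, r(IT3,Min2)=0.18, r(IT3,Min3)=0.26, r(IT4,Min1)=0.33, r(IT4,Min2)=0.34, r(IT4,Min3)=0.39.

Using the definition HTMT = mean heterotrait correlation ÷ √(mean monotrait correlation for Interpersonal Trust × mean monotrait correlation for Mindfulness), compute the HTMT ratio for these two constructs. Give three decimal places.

0.468

Between-construct mean = 3.25/12 = 0.2708.
Mean within-IT = 3.28/6 = 0.5467; mean within-Min = 1.84/3 = 0.6133.
Geometric mean = √(0.5467 × 0.6133) = 0.5790.
HTMT = 0.2708 / 0.5790 = 0.468.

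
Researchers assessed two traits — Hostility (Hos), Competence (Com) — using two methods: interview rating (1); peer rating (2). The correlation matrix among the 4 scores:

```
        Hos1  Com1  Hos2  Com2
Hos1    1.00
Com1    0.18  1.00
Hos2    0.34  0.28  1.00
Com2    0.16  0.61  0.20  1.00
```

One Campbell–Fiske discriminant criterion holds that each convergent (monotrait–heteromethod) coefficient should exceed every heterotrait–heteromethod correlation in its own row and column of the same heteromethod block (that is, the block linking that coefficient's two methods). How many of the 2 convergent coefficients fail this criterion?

0

Each convergent coefficient versus the relevant comparison correlations:
Hos (methods 1·2): 0.34 vs {0.16, 0.28} → pass.
Com (methods 1·2): 0.61 vs {0.28, 0.16} → pass.
0 of 2 fail.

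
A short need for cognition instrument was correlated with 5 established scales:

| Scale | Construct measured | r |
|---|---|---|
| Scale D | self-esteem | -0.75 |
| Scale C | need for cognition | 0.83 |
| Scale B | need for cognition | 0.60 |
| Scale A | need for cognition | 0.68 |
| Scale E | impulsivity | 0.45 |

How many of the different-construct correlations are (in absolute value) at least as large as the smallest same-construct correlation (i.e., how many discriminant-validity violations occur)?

1

Convergent (same construct = need for cognition): Scale C, Scale B, Scale A.
Smallest convergent = 0.60. Discriminant |r|: 0.75, 0.45; count ≥ 0.60 → 1.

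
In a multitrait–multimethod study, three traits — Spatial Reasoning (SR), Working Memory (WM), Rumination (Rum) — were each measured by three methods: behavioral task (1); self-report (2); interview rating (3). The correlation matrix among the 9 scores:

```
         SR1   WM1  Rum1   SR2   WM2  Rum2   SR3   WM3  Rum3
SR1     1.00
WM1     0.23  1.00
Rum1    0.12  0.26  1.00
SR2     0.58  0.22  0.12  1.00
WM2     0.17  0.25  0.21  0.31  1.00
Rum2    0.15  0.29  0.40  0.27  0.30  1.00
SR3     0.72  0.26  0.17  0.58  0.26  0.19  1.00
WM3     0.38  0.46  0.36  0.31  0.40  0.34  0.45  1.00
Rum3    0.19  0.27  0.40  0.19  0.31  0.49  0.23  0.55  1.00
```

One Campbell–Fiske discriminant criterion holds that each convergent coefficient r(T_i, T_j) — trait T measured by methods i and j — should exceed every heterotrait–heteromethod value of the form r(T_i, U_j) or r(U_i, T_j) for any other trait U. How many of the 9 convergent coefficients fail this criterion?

1

Checking each validity diagonal entry against its comparison values:
SR (methods 1·2): 0.58 vs {0.17, 0.22, 0.15, 0.12} → pass.
SR (methods 1·3): 0.72 vs {0.38, 0.26, 0.19, 0.17} → pass.
SR (methods 2·3): 0.58 vs {0.31, 0.26, 0.19, 0.19} → pass.
WM (methods 1·2): 0.25 vs {0.22, 0.17, 0.29, 0.21} → fail.
WM (methods 1·3): 0.46 vs {0.26, 0.38, 0.27, 0.36} → pass.
WM (methods 2·3): 0.40 vs {0.26, 0.31, 0.31, 0.34} → pass.
Rum (methods 1·2): 0.40 vs {0.12, 0.15, 0.21, 0.29} → pass.
Rum (methods 1·3): 0.40 vs {0.17, 0.19, 0.36, 0.27} → pass.
Rum (methods 2·3): 0.49 vs {0.19, 0.19, 0.34, 0.31} → pass.
1 of 9 fail.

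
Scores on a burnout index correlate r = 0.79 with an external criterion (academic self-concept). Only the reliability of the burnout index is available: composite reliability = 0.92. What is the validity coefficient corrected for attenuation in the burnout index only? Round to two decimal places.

0.82

Single correction: r_c = r_obs / √r_xx = 0.79 / √0.92 = 0.79 / 0.9592 ≈ 0.82.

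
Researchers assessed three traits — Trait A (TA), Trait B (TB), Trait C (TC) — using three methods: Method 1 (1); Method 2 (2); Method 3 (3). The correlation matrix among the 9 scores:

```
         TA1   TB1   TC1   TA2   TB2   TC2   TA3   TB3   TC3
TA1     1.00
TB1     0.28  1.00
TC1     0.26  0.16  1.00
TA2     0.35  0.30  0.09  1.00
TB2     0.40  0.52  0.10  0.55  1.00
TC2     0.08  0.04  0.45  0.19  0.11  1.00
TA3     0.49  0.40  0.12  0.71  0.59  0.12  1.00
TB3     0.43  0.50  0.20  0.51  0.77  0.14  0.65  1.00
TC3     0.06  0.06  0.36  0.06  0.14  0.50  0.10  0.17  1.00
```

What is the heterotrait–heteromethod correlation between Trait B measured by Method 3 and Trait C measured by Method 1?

Different traits and methods: r(TB3, TC1) = 0.20.

0.20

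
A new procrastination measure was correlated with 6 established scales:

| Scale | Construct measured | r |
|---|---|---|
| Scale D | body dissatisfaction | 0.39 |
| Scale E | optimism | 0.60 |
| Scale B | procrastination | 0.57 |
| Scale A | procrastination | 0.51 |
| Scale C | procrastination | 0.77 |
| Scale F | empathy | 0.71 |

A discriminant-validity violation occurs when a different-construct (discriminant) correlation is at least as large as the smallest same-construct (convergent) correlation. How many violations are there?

2

Convergent (same construct = procrastination): Scale B, Scale A, Scale C.
Smallest convergent = 0.51. Discriminant values: 0.39, 0.60, 0.71; count ≥ 0.51 → 2.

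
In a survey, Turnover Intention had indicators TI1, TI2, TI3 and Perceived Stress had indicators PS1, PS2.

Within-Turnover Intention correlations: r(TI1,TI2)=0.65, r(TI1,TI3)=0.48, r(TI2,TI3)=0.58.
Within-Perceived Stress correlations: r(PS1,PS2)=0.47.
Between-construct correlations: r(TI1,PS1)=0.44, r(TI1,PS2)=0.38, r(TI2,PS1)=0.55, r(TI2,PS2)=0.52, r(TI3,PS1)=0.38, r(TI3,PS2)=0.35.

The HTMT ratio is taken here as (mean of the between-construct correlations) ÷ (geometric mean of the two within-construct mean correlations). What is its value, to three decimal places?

0.844

Between-construct mean = 2.62/6 = 0.4367.
Mean within-TI = 1.71/3 = 0.5700; mean within-PS = 0.47/1 = 0.4700.
Geometric mean = √(0.5700 × 0.4700) = 0.5176.
HTMT = 0.4367 / 0.5176 = 0.844.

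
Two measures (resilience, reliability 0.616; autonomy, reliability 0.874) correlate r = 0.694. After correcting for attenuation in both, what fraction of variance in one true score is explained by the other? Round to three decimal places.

0.895

Disattenuated r = 0.694 / √(0.616 × 0.874) = 0.694 / 0.7337 = 0.9459.
Shared true-score variance = 0.9459² = 0.8947 ≈ 0.895.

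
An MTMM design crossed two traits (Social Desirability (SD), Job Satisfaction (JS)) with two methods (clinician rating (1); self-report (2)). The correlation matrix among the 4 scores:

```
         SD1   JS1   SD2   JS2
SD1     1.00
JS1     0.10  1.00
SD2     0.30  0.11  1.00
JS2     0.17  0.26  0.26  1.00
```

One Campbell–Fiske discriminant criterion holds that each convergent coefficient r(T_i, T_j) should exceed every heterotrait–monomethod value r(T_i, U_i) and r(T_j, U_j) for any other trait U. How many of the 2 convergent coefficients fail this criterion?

1

Each convergent coefficient versus the relevant comparison correlations:
SD (methods 1·2): 0.30 vs {0.10, 0.26} → pass.
JS (methods 1·2): 0.26 vs {0.10, 0.26} → fail.
1 of 2 fail.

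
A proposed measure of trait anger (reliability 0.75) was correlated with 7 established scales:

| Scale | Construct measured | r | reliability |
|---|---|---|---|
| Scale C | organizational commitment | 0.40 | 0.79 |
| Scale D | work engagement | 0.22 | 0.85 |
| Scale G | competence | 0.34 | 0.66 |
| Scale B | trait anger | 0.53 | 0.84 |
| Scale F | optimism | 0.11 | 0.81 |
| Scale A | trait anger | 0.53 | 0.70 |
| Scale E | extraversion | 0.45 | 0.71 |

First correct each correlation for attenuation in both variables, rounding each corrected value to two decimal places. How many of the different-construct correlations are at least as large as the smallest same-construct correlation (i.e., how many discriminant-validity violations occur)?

0

Disattenuated r (r / √(r_scale · r_new)):
  Scale C (disc): 0.40 / √(0.79·0.75) = 0.52
  Scale D (disc): 0.22 / √(0.85·0.75) = 0.28
  Scale G (disc): 0.34 / √(0.66·0.75) = 0.48
  Scale B (conv): 0.53 / √(0.84·0.75) = 0.67
  Scale F (disc): 0.11 / √(0.81·0.75) = 0.14
  Scale A (conv): 0.53 / √(0.70·0.75) = 0.73
  Scale E (disc): 0.45 / √(0.71·0.75) = 0.62
Smallest convergent = 0.67. Discriminant values: 0.52, 0.28, 0.48, 0.14, 0.62; count ≥ 0.67 → 0.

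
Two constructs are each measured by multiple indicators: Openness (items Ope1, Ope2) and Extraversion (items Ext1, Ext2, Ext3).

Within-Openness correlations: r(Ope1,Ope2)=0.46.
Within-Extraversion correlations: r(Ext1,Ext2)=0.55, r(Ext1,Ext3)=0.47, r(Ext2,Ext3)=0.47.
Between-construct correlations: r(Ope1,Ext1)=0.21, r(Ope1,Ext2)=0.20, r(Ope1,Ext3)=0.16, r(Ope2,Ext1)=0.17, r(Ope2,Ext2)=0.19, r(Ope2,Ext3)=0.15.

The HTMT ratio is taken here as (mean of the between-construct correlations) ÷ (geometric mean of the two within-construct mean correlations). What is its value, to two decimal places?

0.38

Mean heterotrait r = 1.08/6 = 0.1800.
Mean within-Ope = 0.46/1 = 0.4600; mean within-Ext = 1.49/3 = 0.4967.
Geometric mean = √(0.4600 × 0.4967) = 0.4780.
HTMT = 0.1800 / 0.4780 = 0.38.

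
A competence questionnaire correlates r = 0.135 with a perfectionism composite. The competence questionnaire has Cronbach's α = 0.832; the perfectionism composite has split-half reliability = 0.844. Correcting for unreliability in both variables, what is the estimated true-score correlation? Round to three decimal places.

r_true = r_obs / √(r_xx · r_yy) = 0.135 / √(0.832 × 0.844) = 0.135 / √0.702208 = 0.135 / 0.8380 ≈ 0.161.

0.161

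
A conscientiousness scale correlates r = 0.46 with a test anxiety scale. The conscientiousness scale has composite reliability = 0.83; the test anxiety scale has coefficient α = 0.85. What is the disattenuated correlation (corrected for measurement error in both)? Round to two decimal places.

r_true = r_obs / √(r_xx · r_yy) = 0.46 / √(0.83 × 0.85) = 0.46 / √0.7055 = 0.46 / 0.8399 ≈ 0.55.

0.55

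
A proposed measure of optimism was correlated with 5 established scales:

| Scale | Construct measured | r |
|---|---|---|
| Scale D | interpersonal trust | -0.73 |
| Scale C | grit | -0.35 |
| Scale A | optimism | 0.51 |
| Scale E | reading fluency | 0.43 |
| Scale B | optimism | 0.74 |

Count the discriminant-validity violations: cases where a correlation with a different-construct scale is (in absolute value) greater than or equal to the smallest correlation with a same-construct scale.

1

Convergent (same construct = optimism): Scale A, Scale B.
Smallest convergent = 0.51. Discriminant |r|: 0.73, 0.35, 0.43; count ≥ 0.51 → 1.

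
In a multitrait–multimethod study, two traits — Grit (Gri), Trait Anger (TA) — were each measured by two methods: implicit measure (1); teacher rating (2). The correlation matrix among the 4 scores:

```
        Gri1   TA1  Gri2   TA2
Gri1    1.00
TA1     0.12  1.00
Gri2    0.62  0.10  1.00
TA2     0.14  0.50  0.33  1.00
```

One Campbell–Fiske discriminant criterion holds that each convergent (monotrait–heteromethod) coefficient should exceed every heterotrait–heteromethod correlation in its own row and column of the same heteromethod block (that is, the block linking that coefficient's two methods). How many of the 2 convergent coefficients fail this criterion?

0

Each convergent coefficient versus the relevant comparison correlations:
Gri (methods 1·2): 0.62 vs {0.14, 0.10} → pass.
TA (methods 1·2): 0.50 vs {0.10, 0.14} → pass.
0 of 2 fail.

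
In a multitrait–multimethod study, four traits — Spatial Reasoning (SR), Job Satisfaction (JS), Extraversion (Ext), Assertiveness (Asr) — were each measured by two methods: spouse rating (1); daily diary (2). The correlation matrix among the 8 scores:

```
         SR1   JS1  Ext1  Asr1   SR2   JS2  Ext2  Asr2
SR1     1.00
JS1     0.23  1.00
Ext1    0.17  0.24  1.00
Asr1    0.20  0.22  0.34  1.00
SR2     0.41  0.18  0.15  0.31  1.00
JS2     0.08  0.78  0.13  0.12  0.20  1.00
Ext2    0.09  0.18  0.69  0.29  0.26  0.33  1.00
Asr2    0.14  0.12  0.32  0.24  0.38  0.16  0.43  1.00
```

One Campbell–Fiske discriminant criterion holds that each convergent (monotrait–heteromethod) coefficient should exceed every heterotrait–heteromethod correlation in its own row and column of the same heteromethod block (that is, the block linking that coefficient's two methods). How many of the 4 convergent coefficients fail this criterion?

1

Each convergent coefficient versus the relevant comparison correlations:
SR (methods 1·2): 0.41 vs {0.08, 0.18, 0.09, 0.15, 0.14, 0.31} → pass.
JS (methods 1·2): 0.78 vs {0.18, 0.08, 0.18, 0.13, 0.12, 0.12} → pass.
Ext (methods 1·2): 0.69 vs {0.15, 0.09, 0.13, 0.18, 0.32, 0.29} → pass.
Asr (methods 1·2): 0.24 vs {0.31, 0.14, 0.12, 0.12, 0.29, 0.32} → fail.
1 of 4 fail.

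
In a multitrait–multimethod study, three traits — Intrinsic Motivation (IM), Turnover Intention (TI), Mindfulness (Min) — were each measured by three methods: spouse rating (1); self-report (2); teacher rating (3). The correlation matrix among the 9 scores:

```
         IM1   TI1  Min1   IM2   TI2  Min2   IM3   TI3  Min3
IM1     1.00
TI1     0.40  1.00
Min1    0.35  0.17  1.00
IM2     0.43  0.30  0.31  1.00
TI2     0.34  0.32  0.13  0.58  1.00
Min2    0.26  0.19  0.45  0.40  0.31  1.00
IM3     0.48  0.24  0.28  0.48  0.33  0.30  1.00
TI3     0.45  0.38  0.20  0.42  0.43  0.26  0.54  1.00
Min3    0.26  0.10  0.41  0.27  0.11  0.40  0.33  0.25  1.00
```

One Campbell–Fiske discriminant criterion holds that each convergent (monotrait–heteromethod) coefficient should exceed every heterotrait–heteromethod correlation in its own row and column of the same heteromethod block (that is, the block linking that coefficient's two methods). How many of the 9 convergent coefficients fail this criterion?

2

Each convergent coefficient versus the relevant comparison correlations:
IM (methods 1·2): 0.43 vs {0.34, 0.30, 0.26, 0.31} → pass.
IM (methods 1·3): 0.48 vs {0.45, 0.24, 0.26, 0.28} → pass.
IM (methods 2·3): 0.48 vs {0.42, 0.33, 0.27, 0.30} → pass.
TI (methods 1·2): 0.32 vs {0.30, 0.34, 0.19, 0.13} → fail.
TI (methods 1·3): 0.38 vs {0.24, 0.45, 0.10, 0.20} → fail.
TI (methods 2·3): 0.43 vs {0.33, 0.42, 0.11, 0.26} → pass.
Min (methods 1·2): 0.45 vs {0.31, 0.26, 0.13, 0.19} → pass.
Min (methods 1·3): 0.41 vs {0.28, 0.26, 0.20, 0.10} → pass.
Min (methods 2·3): 0.40 vs {0.30, 0.27, 0.26, 0.11} → pass.
2 of 9 fail.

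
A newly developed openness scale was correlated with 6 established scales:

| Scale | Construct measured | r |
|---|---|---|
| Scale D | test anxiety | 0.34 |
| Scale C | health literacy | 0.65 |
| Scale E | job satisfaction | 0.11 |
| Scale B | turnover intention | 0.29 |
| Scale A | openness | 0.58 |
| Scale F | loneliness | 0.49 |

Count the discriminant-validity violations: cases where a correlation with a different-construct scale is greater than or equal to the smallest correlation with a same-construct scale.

Convergent (same construct = openness): Scale A.
Smallest convergent = 0.58. Discriminant values: 0.34, 0.65, 0.11, 0.29, 0.49; count ≥ 0.58 → 1.

1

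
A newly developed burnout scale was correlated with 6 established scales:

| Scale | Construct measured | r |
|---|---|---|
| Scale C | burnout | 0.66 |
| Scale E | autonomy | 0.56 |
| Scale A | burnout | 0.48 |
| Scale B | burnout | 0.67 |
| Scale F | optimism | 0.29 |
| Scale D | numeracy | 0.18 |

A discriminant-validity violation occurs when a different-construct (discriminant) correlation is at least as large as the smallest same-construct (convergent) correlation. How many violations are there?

1

Convergent (same construct = burnout): Scale C, Scale A, Scale B.
Smallest convergent = 0.48. Discriminant values: 0.56, 0.29, 0.18; count ≥ 0.48 → 1.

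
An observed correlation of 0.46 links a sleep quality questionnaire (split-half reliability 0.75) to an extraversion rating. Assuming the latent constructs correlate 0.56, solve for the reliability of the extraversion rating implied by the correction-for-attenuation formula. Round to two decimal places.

r_true = r_obs / √(r_xx · r_yy) ⇒ 0.56 = 0.46 / √(0.75 · r_yy).
√(0.75 · r_yy) = 0.46 / 0.56 = 0.8214; 0.75 · r_yy = 0.6747; r_yy = 0.6747 / 0.75 ≈ 0.90.

0.90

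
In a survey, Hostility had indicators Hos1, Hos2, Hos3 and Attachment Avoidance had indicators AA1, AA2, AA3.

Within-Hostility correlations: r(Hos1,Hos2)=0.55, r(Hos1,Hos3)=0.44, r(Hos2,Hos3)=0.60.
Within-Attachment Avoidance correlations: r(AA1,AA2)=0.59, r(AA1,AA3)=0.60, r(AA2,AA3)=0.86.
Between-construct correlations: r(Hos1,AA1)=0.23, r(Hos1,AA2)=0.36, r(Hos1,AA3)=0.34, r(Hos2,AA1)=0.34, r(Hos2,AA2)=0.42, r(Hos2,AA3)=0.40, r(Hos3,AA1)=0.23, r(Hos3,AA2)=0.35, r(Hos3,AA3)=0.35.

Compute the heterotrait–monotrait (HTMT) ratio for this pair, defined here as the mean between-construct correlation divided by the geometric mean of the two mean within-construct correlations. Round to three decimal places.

Mean between = 3.02/9 = 0.3356.
Mean within-Hos = 1.59/3 = 0.5300; mean within-AA = 2.05/3 = 0.6833.
Geometric mean = √(0.5300 × 0.6833) = 0.6018.
HTMT = 0.3356 / 0.6018 = 0.558.

0.558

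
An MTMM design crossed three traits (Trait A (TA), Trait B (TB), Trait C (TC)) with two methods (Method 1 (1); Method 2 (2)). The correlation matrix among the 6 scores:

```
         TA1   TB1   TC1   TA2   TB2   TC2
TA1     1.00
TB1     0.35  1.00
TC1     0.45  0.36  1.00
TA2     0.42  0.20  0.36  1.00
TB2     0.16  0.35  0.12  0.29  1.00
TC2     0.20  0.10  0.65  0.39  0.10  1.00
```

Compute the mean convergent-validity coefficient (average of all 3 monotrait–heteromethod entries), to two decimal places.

Convergent values: 0.42, 0.35, 0.65; mean = 1.42/3 = 0.47.

0.47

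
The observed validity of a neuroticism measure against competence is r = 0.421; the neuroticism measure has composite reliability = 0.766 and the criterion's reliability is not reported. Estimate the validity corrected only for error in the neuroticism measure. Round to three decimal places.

Single correction: r_c = r_obs / √r_xx = 0.421 / √0.766 = 0.421 / 0.8752 ≈ 0.481.

0.481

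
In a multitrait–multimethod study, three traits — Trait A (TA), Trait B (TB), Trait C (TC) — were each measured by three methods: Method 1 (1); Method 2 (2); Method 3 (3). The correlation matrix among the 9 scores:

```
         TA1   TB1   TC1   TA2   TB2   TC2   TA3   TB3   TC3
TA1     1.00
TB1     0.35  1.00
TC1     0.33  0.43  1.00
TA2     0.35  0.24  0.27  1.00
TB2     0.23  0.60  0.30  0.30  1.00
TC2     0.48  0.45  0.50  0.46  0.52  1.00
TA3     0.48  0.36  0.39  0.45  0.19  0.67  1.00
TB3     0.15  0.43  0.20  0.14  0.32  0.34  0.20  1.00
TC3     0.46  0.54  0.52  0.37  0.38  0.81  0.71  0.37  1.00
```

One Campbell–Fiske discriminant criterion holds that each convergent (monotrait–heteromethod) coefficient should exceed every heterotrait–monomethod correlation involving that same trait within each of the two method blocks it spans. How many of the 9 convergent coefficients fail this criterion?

7

Each convergent coefficient versus the relevant comparison correlations:
TA (methods 1·2): 0.35 vs {0.35, 0.30, 0.33, 0.46} → fail.
TA (methods 1·3): 0.48 vs {0.35, 0.20, 0.33, 0.71} → fail.
TA (methods 2·3): 0.45 vs {0.30, 0.20, 0.46, 0.71} → fail.
TB (methods 1·2): 0.60 vs {0.35, 0.30, 0.43, 0.52} → pass.
TB (methods 1·3): 0.43 vs {0.35, 0.20, 0.43, 0.37} → fail.
TB (methods 2·3): 0.32 vs {0.30, 0.20, 0.52, 0.37} → fail.
TC (methods 1·2): 0.50 vs {0.33, 0.46, 0.43, 0.52} → fail.
TC (methods 1·3): 0.52 vs {0.33, 0.71, 0.43, 0.37} → fail.
TC (methods 2·3): 0.81 vs {0.46, 0.71, 0.52, 0.37} → pass.
7 of 9 fail.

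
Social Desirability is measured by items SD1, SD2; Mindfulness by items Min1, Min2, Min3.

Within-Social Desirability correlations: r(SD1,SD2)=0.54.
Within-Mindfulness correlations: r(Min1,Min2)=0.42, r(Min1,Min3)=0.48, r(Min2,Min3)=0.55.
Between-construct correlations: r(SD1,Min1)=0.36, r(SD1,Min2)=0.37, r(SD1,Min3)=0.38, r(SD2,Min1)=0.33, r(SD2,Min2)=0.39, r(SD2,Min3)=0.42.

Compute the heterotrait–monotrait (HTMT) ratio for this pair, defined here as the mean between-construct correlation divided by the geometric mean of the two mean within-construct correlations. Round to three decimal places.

0.734

Mean between = 2.25/6 = 0.3750.
Mean within-SD = 0.54/1 = 0.5400; mean within-Min = 1.45/3 = 0.4833.
Geometric mean = √(0.5400 × 0.4833) = 0.5109.
HTMT = 0.3750 / 0.5109 = 0.734.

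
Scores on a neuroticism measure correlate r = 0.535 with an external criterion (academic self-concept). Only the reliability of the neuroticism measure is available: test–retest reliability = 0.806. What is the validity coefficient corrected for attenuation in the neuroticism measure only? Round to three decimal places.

0.596

Single correction: r_c = r_obs / √r_xx = 0.535 / √0.806 = 0.535 / 0.8978 ≈ 0.596.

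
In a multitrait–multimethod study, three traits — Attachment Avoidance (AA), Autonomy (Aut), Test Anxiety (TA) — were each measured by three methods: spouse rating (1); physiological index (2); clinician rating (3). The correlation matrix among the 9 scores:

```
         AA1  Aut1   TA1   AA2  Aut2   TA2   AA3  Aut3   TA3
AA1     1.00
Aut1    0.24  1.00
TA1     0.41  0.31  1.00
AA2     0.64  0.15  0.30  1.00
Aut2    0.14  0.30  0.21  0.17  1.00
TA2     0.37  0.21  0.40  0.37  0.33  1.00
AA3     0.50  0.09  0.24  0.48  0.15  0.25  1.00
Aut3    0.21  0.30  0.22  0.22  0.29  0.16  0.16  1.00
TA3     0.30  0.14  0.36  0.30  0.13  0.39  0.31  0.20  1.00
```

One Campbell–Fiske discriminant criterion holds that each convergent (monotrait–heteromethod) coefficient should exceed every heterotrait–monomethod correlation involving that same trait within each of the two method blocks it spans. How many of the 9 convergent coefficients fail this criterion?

Each convergent coefficient versus the relevant comparison correlations:
AA (methods 1·2): 0.64 vs {0.24, 0.17, 0.41, 0.37} → pass.
AA (methods 1·3): 0.50 vs {0.24, 0.16, 0.41, 0.31} → pass.
AA (methods 2·3): 0.48 vs {0.17, 0.16, 0.37, 0.31} → pass.
Aut (methods 1·2): 0.30 vs {0.24, 0.17, 0.31, 0.33} → fail.
Aut (methods 1·3): 0.30 vs {0.24, 0.16, 0.31, 0.20} → fail.
Aut (methods 2·3): 0.29 vs {0.17, 0.16, 0.33, 0.20} → fail.
TA (methods 1·2): 0.40 vs {0.41, 0.37, 0.31, 0.33} → fail.
TA (methods 1·3): 0.36 vs {0.41, 0.31, 0.31, 0.20} → fail.
TA (methods 2·3): 0.39 vs {0.37, 0.31, 0.33, 0.20} → pass.
5 of 9 fail.

5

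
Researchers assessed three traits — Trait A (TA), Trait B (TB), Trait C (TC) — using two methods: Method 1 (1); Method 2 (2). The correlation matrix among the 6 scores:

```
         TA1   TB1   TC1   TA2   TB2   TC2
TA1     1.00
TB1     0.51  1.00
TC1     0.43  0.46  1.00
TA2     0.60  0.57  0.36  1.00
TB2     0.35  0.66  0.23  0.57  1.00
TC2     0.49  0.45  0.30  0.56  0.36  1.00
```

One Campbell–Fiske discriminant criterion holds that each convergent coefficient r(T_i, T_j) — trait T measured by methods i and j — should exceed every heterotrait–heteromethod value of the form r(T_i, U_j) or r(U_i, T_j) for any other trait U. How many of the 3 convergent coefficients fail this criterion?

1

Convergent coefficients and their comparison sets:
TA (methods 1·2): 0.60 vs {0.35, 0.57, 0.49, 0.36} → pass.
TB (methods 1·2): 0.66 vs {0.57, 0.35, 0.45, 0.23} → pass.
TC (methods 1·2): 0.30 vs {0.36, 0.49, 0.23, 0.45} → fail.
1 of 3 fail.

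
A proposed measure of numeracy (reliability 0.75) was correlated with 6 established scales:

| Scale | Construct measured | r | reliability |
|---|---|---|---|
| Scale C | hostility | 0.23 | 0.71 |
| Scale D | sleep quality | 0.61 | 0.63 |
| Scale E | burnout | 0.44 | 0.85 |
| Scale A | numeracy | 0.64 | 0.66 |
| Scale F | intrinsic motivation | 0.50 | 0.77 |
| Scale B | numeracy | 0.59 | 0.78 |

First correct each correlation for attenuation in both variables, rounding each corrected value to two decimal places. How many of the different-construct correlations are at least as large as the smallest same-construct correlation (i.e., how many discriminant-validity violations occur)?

Disattenuated r (r / √(r_scale · r_new)):
  Scale C (disc): 0.23 / √(0.71·0.75) = 0.32
  Scale D (disc): 0.61 / √(0.63·0.75) = 0.89
  Scale E (disc): 0.44 / √(0.85·0.75) = 0.55
  Scale A (conv): 0.64 / √(0.66·0.75) = 0.91
  Scale F (disc): 0.50 / √(0.77·0.75) = 0.66
  Scale B (conv): 0.59 / √(0.78·0.75) = 0.77
Smallest convergent = 0.77. Discriminant values: 0.32, 0.89, 0.55, 0.66; count ≥ 0.77 → 1.

1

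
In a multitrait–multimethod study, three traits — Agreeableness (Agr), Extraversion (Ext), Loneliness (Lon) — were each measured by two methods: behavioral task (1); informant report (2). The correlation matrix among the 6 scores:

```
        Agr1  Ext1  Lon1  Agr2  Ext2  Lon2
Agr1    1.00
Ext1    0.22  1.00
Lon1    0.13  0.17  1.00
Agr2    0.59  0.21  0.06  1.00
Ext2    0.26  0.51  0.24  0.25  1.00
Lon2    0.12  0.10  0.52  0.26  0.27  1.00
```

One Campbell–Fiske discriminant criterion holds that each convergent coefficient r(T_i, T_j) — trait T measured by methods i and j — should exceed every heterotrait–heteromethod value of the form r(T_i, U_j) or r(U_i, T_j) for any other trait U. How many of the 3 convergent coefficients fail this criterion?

Checking each validity diagonal entry against its comparison values:
Agr (methods 1·2): 0.59 vs {0.26, 0.21, 0.12, 0.06} → pass.
Ext (methods 1·2): 0.51 vs {0.21, 0.26, 0.10, 0.24} → pass.
Lon (methods 1·2): 0.52 vs {0.06, 0.12, 0.24, 0.10} → pass.
0 of 3 fail.

0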